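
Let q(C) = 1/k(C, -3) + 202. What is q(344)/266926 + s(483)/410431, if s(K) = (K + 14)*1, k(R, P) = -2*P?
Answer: 184832305/93904032948 ≈ 0.0019683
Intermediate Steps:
q(C) = 1213/6 (q(C) = 1/(-2*(-3)) + 202 = 1/6 + 202 = ⅙ + 202 = 1213/6)
s(K) = 14 + K (s(K) = (14 + K)*1 = 14 + K)
q(344)/266926 + s(483)/410431 = (1213/6)/266926 + (14 + 483)/410431 = (1213/6)*(1/266926) + 497*(1/410431) = 1213/1601556 + 71/58633 = 184832305/93904032948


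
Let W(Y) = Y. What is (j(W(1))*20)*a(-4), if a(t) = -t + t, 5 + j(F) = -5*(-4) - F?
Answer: 0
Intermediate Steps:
j(F) = 15 - F (j(F) = -5 + (-5*(-4) - F) = -5 + (20 - F) = 15 - F)
a(t) = 0
(j(W(1))*20)*a(-4) = ((15 - 1*1)*20)*0 = ((15 - 1)*20)*0 = (14*20)*0 = 280*0 = 0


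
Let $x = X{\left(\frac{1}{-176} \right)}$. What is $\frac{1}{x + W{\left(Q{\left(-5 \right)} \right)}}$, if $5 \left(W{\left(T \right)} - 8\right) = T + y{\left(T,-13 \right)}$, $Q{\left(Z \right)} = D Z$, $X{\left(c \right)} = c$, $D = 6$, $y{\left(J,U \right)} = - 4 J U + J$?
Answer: $- \frac{176}{55617} \approx -0.0031645$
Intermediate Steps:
$y{\left(J,U \right)} = J - 4 J U$ ($y{\left(J,U \right)} = - 4 J U + J = J - 4 J U$)
$x = - \frac{1}{176}$ ($x = \frac{1}{-176} = - \frac{1}{176} \approx -0.0056818$)
$Q{\left(Z \right)} = 6 Z$
$W{\left(T \right)} = 8 + \frac{54 T}{5}$ ($W{\left(T \right)} = 8 + \frac{T + T \left(1 - -52\right)}{5} = 8 + \frac{T + T \left(1 + 52\right)}{5} = 8 + \frac{T + T 53}{5} = 8 + \frac{T + 53 T}{5} = 8 + \frac{54 T}{5}$)
$\frac{1}{x + W{\left(Q{\left(-5 \right)} \right)}} = \frac{1}{- \frac{1}{176} + \left(8 + \frac{54 \cdot 6 \left(-5\right)}{5}\right)} = \frac{1}{- \frac{1}{176} + \left(8 + \frac{54}{5} \left(-30\right)\right)} = \frac{1}{- \frac{1}{176} + \left(8 - 324\right)} = \frac{1}{- \frac{1}{176} - 316} = \frac{1}{- \frac{55617}{176}} = - \frac{176}{55617}$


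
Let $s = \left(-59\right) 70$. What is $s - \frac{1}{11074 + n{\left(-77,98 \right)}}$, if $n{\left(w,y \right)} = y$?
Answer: $- \frac{46140361}{11172} \approx -4130.0$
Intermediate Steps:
$s = -4130$
$s - \frac{1}{11074 + n{\left(-77,98 \right)}} = -4130 - \frac{1}{11074 + 98} = -4130 - \frac{1}{11172} = - \frac{46140361}{11172}$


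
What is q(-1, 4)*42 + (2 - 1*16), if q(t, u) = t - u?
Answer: -224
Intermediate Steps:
q(-1, 4)*42 + (2 - 1*16) = (-1 - 1*4)*42 + (2 - 1*16) = (-1 - 4)*42 + (2 - 16) = -5*42 - 14 = -210 - 14 = -224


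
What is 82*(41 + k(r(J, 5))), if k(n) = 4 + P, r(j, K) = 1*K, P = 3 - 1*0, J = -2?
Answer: 3936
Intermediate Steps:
P = 3 (P = 3 + 0 = 3)
r(j, K) = K
k(n) = 7 (k(n) = 4 + 3 = 7)
82*(41 + k(r(J, 5))) = 82*(41 + 7) = 82*48 = 3936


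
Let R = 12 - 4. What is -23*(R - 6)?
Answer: -46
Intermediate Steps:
R = 8
-23*(R - 6) = -23*(8 - 6) = -23*2 = -46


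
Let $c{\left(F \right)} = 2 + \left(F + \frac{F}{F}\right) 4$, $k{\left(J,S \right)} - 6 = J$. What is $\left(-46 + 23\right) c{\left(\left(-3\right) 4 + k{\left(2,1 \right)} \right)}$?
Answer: $230$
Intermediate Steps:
$k{\left(J,S \right)} = 6 + J$
$c{\left(F \right)} = 6 + 4 F$ ($c{\left(F \right)} = 2 + \left(F + 1\right) 4 = 2 + \left(1 + F\right) 4 = 2 + \left(4 + 4 F\right) = 6 + 4 F$)
$\left(-46 + 23\right) c{\left(\left(-3\right) 4 + k{\left(2,1 \right)} \right)} = \left(-46 + 23\right) \left(6 + 4 \left(\left(-3\right) 4 + \left(6 + 2\right)\right)\right) = - 23 \left(6 + 4 \left(-12 + 8\right)\right) = - 23 \left(6 + 4 \left(-4\right)\right) = - 23 \left(6 - 16\right) = \left(-23\right) \left(-10\right) = 230$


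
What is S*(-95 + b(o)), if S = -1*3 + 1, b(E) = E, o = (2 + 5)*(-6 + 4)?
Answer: 218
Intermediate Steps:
o = -14 (o = 7*(-2) = -14)
S = -2 (S = -3 + 1 = -2)
S*(-95 + b(o)) = -2*(-95 - 14) = -2*(-109) = 218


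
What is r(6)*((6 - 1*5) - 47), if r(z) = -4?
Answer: 184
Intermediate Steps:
r(6)*((6 - 1*5) - 47) = -4*((6 - 1*5) - 47) = -4*((6 - 5) - 47) = -4*(1 - 47) = -4*(-46) = 184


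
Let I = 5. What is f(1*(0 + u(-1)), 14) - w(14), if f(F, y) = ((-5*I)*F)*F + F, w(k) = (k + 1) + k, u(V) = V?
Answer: -55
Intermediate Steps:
w(k) = 1 + 2*k (w(k) = (1 + k) + k = 1 + 2*k)
f(F, y) = F - 25*F² (f(F, y) = ((-5*5)*F)*F + F = (-25*F)*F + F = -25*F² + F = F - 25*F²)
f(1*(0 + u(-1)), 14) - w(14) = (1*(0 - 1))*(1 - 25*(0 - 1)) - (1 + 2*14) = (1*(-1))*(1 - 25*(-1)) - (1 + 28) = -(1 - 25*(-1)) - 1*29 = -(1 + 25) - 29 = -1*26 - 29 = -26 - 29 = -55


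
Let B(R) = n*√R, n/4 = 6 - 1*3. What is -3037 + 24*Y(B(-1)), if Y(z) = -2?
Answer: -3085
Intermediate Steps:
n = 12 (n = 4*(6 - 1*3) = 4*(6 - 3) = 4*3 = 12)
B(R) = 12*√R
-3037 + 24*Y(B(-1)) = -3037 + 24*(-2) = -3037 - 48 = -3085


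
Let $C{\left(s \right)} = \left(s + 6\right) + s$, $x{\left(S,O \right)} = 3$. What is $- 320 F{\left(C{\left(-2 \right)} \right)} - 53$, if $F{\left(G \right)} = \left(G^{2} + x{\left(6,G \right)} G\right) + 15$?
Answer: $-8053$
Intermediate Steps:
$C{\left(s \right)} = 6 + 2 s$ ($C{\left(s \right)} = \left(6 + s\right) + s = 6 + 2 s$)
$F{\left(G \right)} = 15 + G^{2} + 3 G$ ($F{\left(G \right)} = \left(G^{2} + 3 G\right) + 15 = 15 + G^{2} + 3 G$)
$- 320 F{\left(C{\left(-2 \right)} \right)} - 53 = - 320 \left(15 + \left(6 + 2 \left(-2\right)\right)^{2} + 3 \left(6 + 2 \left(-2\right)\right)\right) - 53 = - 320 \left(15 + \left(6 - 4\right)^{2} + 3 \left(6 - 4\right)\right) - 53 = - 320 \left(15 + 2^{2} + 3 \cdot 2\right) - 53 = - 320 \left(15 + 4 + 6\right) - 53 = \left(-320\right) 25 - 53 = -8000 - 53 = -8053$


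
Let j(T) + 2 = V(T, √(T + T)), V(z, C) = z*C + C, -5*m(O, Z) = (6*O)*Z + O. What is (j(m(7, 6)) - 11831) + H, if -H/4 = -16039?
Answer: 52323 - 254*I*√2590/25 ≈ 52323.0 - 517.06*I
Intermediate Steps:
m(O, Z) = -O/5 - 6*O*Z/5 (m(O, Z) = -((6*O)*Z + O)/5 = -(6*O*Z + O)/5 = -(O + 6*O*Z)/5 = -O/5 - 6*O*Z/5)
V(z, C) = C + C*z (V(z, C) = C*z + C = C + C*z)
H = 64156 (H = -4*(-16039) = 64156)
j(T) = -2 + √2*√T*(1 + T) (j(T) = -2 + √(T + T)*(1 + T) = -2 + √(2*T)*(1 + T) = -2 + (√2*√T)*(1 + T) = -2 + √2*√T*(1 + T))
(j(m(7, 6)) - 11831) + H = ((-2 + √2*√(-⅕*7*(1 + 6*6))*(1 - ⅕*7*(1 + 6*6))) - 11831) + 64156 = ((-2 + √2*√(-⅕*7*(1 + 36))*(1 - ⅕*7*(1 + 36))) - 11831) + 64156 = ((-2 + √2*√(-⅕*7*37)*(1 - ⅕*7*37)) - 11831) + 64156 = ((-2 + √2*√(-259/5)*(1 - 259/5)) - 11831) + 64156 = ((-2 + √2*(I*√1295/5)*(-254/5)) - 11831) + 64156 = ((-2 - 254*I*√2590/25) - 11831) + 64156 = (-11833 - 254*I*√2590/25) + 64156 = 52323 - 254*I*√2590/25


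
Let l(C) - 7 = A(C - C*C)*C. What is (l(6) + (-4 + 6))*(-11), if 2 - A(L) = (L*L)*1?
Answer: 59169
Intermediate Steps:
A(L) = 2 - L**2 (A(L) = 2 - L*L = 2 - L**2)
l(C) = 7 + C*(2 - (C - C**2)**2) (l(C) = 7 + (2 - (C - C*C)**2)*C = 7 + (2 - (C - C**2)**2)*C = 7 + C*(2 - (C - C**2)**2))
(l(6) + (-4 + 6))*(-11) = ((7 - 1*6*(-2 + 6**2*(-1 + 6)**2)) + (-4 + 6))*(-11) = ((7 - 1*6*(-2 + 36*5**2)) + 2)*(-11) = ((7 - 1*6*(-2 + 36*25)) + 2)*(-11) = ((7 - 1*6*(-2 + 900)) + 2)*(-11) = ((7 - 1*6*898) + 2)*(-11) = ((7 - 5388) + 2)*(-11) = (-5381 + 2)*(-11) = -5379*(-11) = 59169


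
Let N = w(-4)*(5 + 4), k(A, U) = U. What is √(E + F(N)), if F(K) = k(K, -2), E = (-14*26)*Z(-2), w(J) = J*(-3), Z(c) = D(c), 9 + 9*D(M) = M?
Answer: √3986/3 ≈ 21.045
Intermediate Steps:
D(M) = -1 + M/9
Z(c) = -1 + c/9
w(J) = -3*J
E = 4004/9 (E = (-14*26)*(-1 + (⅑)*(-2)) = -364*(-1 - 2/9) = -364*(-11/9) = 4004/9 ≈ 444.89)
N = 108 (N = (-3*(-4))*(5 + 4) = 12*9 = 108)
F(K) = -2
√(E + F(N)) = √(4004/9 - 2) = √(3986/9) = √3986/3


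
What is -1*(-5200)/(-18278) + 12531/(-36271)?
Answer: -845447/1342027 ≈ -0.62998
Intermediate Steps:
-1*(-5200)/(-18278) + 12531/(-36271) = 5200*(-1/18278) + 12531*(-1/36271) = -200/703 - 12531/36271 = -845447/1342027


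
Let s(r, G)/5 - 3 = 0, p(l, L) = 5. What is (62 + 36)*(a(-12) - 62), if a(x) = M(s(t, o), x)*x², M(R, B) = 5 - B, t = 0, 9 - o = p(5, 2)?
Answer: 233828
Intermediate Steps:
o = 4 (o = 9 - 1*5 = 9 - 5 = 4)
s(r, G) = 15 (s(r, G) = 15 + 5*0 = 15 + 0 = 15)
a(x) = x²*(5 - x) (a(x) = (5 - x)*x² = x²*(5 - x))
(62 + 36)*(a(-12) - 62) = (62 + 36)*((-12)²*(5 - 1*(-12)) - 62) = 98*(144*(5 + 12) - 62) = 98*(144*17 - 62) = 98*(2448 - 62) = 98*2386 = 233828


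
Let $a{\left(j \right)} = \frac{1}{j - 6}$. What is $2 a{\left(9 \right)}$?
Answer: $\frac{2}{3} \approx 0.66667$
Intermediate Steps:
$a{\left(j \right)} = \frac{1}{-6 + j}$
$2 a{\left(9 \right)} = \frac{2}{-6 + 9} = \frac{2}{3}$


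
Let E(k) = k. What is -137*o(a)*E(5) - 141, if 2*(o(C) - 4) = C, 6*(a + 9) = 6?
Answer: -141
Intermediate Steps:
a = -8 (a = -9 + (⅙)*6 = -9 + 1 = -8)
o(C) = 4 + C/2
-137*o(a)*E(5) - 141 = -137*(4 + (½)*(-8))*5 - 141 = -137*(4 - 4)*5 - 141 = -0*5 - 141 = -137*0 - 141 = 0 - 141 = -141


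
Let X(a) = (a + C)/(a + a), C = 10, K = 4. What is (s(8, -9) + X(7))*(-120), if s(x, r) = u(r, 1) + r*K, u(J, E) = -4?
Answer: 32580/7 ≈ 4654.3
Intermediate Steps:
s(x, r) = -4 + 4*r (s(x, r) = -4 + r*4 = -4 + 4*r)
X(a) = (10 + a)/(2*a) (X(a) = (a + 10)/(a + a) = (10 + a)/((2*a)) = (10 + a)*(1/(2*a)) = (10 + a)/(2*a))
(s(8, -9) + X(7))*(-120) = ((-4 + 4*(-9)) + (1/2)*(10 + 7)/7)*(-120) = ((-4 - 36) + (1/2)*(1/7)*17)*(-120) = (-40 + 17/14)*(-120) = -543/14*(-120) = 32580/7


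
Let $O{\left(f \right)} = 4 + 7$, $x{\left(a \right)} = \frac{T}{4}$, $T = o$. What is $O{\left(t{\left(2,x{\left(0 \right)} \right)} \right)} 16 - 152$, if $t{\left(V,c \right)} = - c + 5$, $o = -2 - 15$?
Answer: $24$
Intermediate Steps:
$o = -17$ ($o = -2 - 15 = -17$)
$T = -17$
$x{\left(a \right)} = - \frac{17}{4}$
$t{\left(V,c \right)} = 5 - c$
$O{\left(f \right)} = 11$
$O{\left(t{\left(2,x{\left(0 \right)} \right)} \right)} 16 - 152 = 11 \cdot 16 - 152 = 176 - 152 = 24$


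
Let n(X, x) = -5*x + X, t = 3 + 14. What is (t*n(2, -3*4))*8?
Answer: 8432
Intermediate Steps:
t = 17
n(X, x) = X - 5*x
(t*n(2, -3*4))*8 = (17*(2 - (-15)*4))*8 = (17*(2 - 5*(-12)))*8 = (17*(2 + 60))*8 = (17*62)*8 = 1054*8 = 8432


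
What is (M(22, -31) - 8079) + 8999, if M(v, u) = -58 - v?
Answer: 840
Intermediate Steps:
(M(22, -31) - 8079) + 8999 = ((-58 - 1*22) - 8079) + 8999 = ((-58 - 22) - 8079) + 8999 = (-80 - 8079) + 8999 = -8159 + 8999 = 840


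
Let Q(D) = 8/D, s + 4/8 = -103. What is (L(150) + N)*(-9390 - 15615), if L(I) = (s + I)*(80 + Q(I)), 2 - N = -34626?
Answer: -4794768762/5 ≈ -9.5895e+8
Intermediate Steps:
s = -207/2 (s = -1/2 - 103 = -207/2 ≈ -103.50)
N = 34628 (N = 2 - 1*(-34626) = 2 + 34626 = 34628)
L(I) = (80 + 8/I)*(-207/2 + I) (L(I) = (-207/2 + I)*(80 + 8/I) = (80 + 8/I)*(-207/2 + I))
(L(150) + N)*(-9390 - 15615) = ((-8272 - 828/150 + 80*150) + 34628)*(-9390 - 15615) = ((-8272 - 828*1/150 + 12000) + 34628)*(-25005) = ((-8272 - 138/25 + 12000) + 34628)*(-25005) = (93062/25 + 34628)*(-25005) = (958762/25)*(-25005) = -4794768762/5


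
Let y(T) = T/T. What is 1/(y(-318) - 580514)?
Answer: -1/580513 ≈ -1.7226e-6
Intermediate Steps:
y(T) = 1
1/(y(-318) - 580514) = 1/(1 - 580514) = 1/(-580513) = -1/580513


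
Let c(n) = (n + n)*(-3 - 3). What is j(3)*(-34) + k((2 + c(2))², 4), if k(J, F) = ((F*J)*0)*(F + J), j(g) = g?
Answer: -102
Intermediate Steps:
c(n) = -12*n (c(n) = (2*n)*(-6) = -12*n)
k(J, F) = 0 (k(J, F) = 0*(F + J) = 0)
j(3)*(-34) + k((2 + c(2))², 4) = 3*(-34) + 0 = -102 + 0 = -102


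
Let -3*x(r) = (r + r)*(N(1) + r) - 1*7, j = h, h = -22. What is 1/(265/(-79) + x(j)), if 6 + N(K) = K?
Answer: -237/94094 ≈ -0.0025188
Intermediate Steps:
N(K) = -6 + K
j = -22
x(r) = 7/3 - 2*r*(-5 + r)/3 (x(r) = -((r + r)*((-6 + 1) + r) - 1*7)/3 = -((2*r)*(-5 + r) - 7)/3 = -(2*r*(-5 + r) - 7)/3 = -(-7 + 2*r*(-5 + r))/3 = 7/3 - 2*r*(-5 + r)/3)
1/(265/(-79) + x(j)) = 1/(265/(-79) + (7/3 - ⅔*(-22)² + (10/3)*(-22))) = 1/(265*(-1/79) + (7/3 - ⅔*484 - 220/3)) = 1/(-265/79 + (7/3 - 968/3 - 220/3)) = 1/(-265/79 - 1181/3) = 1/(-94094/237) = -237/94094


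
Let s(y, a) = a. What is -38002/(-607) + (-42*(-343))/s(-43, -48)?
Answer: -1153391/4856 ≈ -237.52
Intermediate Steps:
-38002/(-607) + (-42*(-343))/s(-43, -48) = -38002/(-607) - 42*(-343)/(-48) = -38002*(-1/607) + 14406*(-1/48) = 38002/607 - 2401/8 = -1153391/4856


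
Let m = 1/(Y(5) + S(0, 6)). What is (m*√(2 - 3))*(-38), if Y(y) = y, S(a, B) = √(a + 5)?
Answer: -19*I/2 + 19*I*√5/10 ≈ -5.2515*I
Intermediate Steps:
S(a, B) = √(5 + a)
m = 1/(5 + √5) (m = 1/(5 + √(5 + 0)) = 1/(5 + √5) ≈ 0.13820)
(m*√(2 - 3))*(-38) = ((¼ - √5/20)*√(2 - 3))*(-38) = ((¼ - √5/20)*√(-1))*(-38) = ((¼ - √5/20)*I)*(-38) = (I*(¼ - √5/20))*(-38) = -38*I*(¼ - √5/20)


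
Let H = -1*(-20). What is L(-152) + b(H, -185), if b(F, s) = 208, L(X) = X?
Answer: 56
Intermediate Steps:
H = 20
L(-152) + b(H, -185) = -152 + 208 = 56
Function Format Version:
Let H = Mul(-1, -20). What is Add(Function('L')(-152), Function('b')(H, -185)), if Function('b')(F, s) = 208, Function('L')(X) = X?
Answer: 56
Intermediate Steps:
H = 20
Add(Function('L')(-152), Function('b')(H, -185)) = Add(-152, 208) = 56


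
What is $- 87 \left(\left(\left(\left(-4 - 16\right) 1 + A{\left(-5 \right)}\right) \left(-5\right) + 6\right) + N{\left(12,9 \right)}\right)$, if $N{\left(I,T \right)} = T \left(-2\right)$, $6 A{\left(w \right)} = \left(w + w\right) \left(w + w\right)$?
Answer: $-406$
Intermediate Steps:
$A{\left(w \right)} = \frac{2 w^{2}}{3}$ ($A{\left(w \right)} = \frac{\left(w + w\right) \left(w + w\right)}{6} = \frac{2 w 2 w}{6} = \frac{4 w^{2}}{6} = \frac{2 w^{2}}{3}$)
$N{\left(I,T \right)} = - 2 T$
$- 87 \left(\left(\left(\left(-4 - 16\right) 1 + A{\left(-5 \right)}\right) \left(-5\right) + 6\right) + N{\left(12,9 \right)}\right) = - 87 \left(\left(\left(\left(-4 - 16\right) 1 + \frac{2 \left(-5\right)^{2}}{3}\right) \left(-5\right) + 6\right) - 18\right) = - 87 \left(\left(\left(\left(-4 - 16\right) 1 + \frac{2}{3} \cdot 25\right) \left(-5\right) + 6\right) - 18\right) = - 87 \left(\left(\left(\left(-20\right) 1 + \frac{50}{3}\right) \left(-5\right) + 6\right) - 18\right) = - 87 \left(\left(\left(-20 + \frac{50}{3}\right) \left(-5\right) + 6\right) - 18\right) = - 87 \left(\left(\left(- \frac{10}{3}\right) \left(-5\right) + 6\right) - 18\right) = - 87 \left(\left(\frac{50}{3} + 6\right) - 18\right) = - 87 \left(\frac{68}{3} - 18\right) = \left(-87\right) \frac{14}{3} = -406$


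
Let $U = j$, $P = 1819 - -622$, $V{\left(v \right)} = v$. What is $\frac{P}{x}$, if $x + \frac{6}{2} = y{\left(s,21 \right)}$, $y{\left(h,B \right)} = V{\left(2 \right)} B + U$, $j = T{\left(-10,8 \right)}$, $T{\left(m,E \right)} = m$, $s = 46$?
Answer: $\frac{2441}{29} \approx 84.172$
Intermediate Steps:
$P = 2441$ ($P = 1819 + 622 = 2441$)
$j = -10$
$U = -10$
$y{\left(h,B \right)} = -10 + 2 B$ ($y{\left(h,B \right)} = 2 B - 10 = -10 + 2 B$)
$x = 29$ ($x = -3 + \left(-10 + 2 \cdot 21\right) = -3 + \left(-10 + 42\right) = -3 + 32 = 29$)
$\frac{P}{x} = \frac{2441}{29}$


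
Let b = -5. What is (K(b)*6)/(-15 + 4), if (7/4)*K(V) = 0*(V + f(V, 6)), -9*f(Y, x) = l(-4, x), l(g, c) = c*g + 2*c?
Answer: 0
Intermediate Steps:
l(g, c) = 2*c + c*g
f(Y, x) = 2*x/9 (f(Y, x) = -x*(2 - 4)/9 = -x*(-2)/9 = -(-2)*x/9 = 2*x/9)
K(V) = 0 (K(V) = 4*(0*(V + (2/9)*6))/7 = 4*(0*(V + 4/3))/7 = 4*(0*(4/3 + V))/7 = (4/7)*0 = 0)
(K(b)*6)/(-15 + 4) = (0*6)/(-15 + 4) = 0/(-11) = 0*(-1/11) = 0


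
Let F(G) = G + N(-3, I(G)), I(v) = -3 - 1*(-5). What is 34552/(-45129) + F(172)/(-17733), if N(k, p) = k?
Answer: -29539877/38108217 ≈ -0.77516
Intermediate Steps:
I(v) = 2 (I(v) = -3 + 5 = 2)
F(G) = -3 + G (F(G) = G - 3 = -3 + G)
34552/(-45129) + F(172)/(-17733) = 34552/(-45129) + (-3 + 172)/(-17733) = 34552*(-1/45129) + 169*(-1/17733) = -4936/6447 - 169/17733 = -29539877/38108217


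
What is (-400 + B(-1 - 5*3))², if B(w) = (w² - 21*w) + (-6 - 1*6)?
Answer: 32400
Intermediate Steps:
B(w) = -12 + w² - 21*w (B(w) = (w² - 21*w) + (-6 - 6) = (w² - 21*w) - 12 = -12 + w² - 21*w)
(-400 + B(-1 - 5*3))² = (-400 + (-12 + (-1 - 5*3)² - 21*(-1 - 5*3)))² = (-400 + (-12 + (-1 - 15)² - 21*(-1 - 15)))² = (-400 + (-12 + (-16)² - 21*(-16)))² = (-400 + (-12 + 256 + 336))² = (-400 + 580)² = 180² = 32400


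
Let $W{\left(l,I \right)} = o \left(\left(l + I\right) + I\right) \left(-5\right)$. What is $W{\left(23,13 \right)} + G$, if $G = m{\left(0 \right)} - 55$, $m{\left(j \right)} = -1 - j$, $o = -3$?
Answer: $679$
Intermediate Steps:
$W{\left(l,I \right)} = 15 l + 30 I$ ($W{\left(l,I \right)} = - 3 \left(\left(l + I\right) + I\right) \left(-5\right) = - 3 \left(\left(I + l\right) + I\right) \left(-5\right) = - 3 \left(l + 2 I\right) \left(-5\right) = \left(- 6 I - 3 l\right) \left(-5\right) = 15 l + 30 I$)
$G = -56$ ($G = \left(-1 - 0\right) - 55 = \left(-1 + 0\right) - 55 = -1 - 55 = -56$)
$W{\left(23,13 \right)} + G = \left(15 \cdot 23 + 30 \cdot 13\right) - 56 = \left(345 + 390\right) - 56 = 735 - 56 = 679$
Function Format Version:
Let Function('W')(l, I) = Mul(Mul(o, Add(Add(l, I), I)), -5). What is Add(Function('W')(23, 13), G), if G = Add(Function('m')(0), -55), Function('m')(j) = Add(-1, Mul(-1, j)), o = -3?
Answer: 679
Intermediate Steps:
Function('W')(l, I) = Add(Mul(15, l), Mul(30, I)) (Function('W')(l, I) = Mul(Mul(-3, Add(Add(l, I), I)), -5) = Mul(Mul(-3, Add(Add(I, l), I)), -5) = Mul(Mul(-3, Add(l, Mul(2, I))), -5) = Mul(Add(Mul(-6, I), Mul(-3, l)), -5) = Add(Mul(15, l), Mul(30, I)))
G = -56 (G = Add(Add(-1, Mul(-1, 0)), -55) = Add(Add(-1, 0), -55) = Add(-1, -55) = -56)
Add(Function('W')(23, 13), G) = Add(Add(Mul(15, 23), Mul(30, 13)), -56) = Add(Add(345, 390), -56) = Add(735, -56) = 679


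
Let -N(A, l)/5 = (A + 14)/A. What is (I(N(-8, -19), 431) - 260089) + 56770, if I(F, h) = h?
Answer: -202888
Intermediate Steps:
N(A, l) = -5*(14 + A)/A (N(A, l) = -5*(A + 14)/A = -5*(14 + A)/A)
(I(N(-8, -19), 431) - 260089) + 56770 = (431 - 260089) + 56770 = -259658 + 56770 = -202888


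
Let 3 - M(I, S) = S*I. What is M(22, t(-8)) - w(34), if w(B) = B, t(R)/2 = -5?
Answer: 189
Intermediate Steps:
t(R) = -10 (t(R) = 2*(-5) = -10)
M(I, S) = 3 - I*S (M(I, S) = 3 - S*I = 3 - I*S)
M(22, t(-8)) - w(34) = (3 - 1*22*(-10)) - 1*34 = (3 + 220) - 34 = 223 - 34 = 189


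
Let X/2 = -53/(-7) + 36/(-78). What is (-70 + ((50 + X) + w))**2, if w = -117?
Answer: 124835929/8281 ≈ 15075.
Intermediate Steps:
X = 1294/91 (X = 2*(-53/(-7) + 36/(-78)) = 2*(-53*(-1/7) + 36*(-1/78)) = 2*(53/7 - 6/13) = 2*(647/91) = 1294/91 ≈ 14.220)
(-70 + ((50 + X) + w))**2 = (-70 + ((50 + 1294/91) - 117))**2 = (-70 + (5844/91 - 117))**2 = (-70 - 4803/91)**2 = (-11173/91)**2 = 124835929/8281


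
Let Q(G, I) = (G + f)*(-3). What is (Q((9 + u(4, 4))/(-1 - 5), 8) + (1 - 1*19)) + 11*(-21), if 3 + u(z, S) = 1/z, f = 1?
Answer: -1991/8 ≈ -248.88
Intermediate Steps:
u(z, S) = -3 + 1/z
Q(G, I) = -3 - 3*G (Q(G, I) = (G + 1)*(-3) = (1 + G)*(-3) = -3 - 3*G)
(Q((9 + u(4, 4))/(-1 - 5), 8) + (1 - 1*19)) + 11*(-21) = ((-3 - 3*(9 + (-3 + 1/4))/(-1 - 5)) + (1 - 1*19)) + 11*(-21) = ((-3 - 3*(9 + (-3 + ¼))/(-6)) + (1 - 19)) - 231 = ((-3 - 3*(9 - 11/4)*(-1)/6) - 18) - 231 = ((-3 - 75*(-1)/(4*6)) - 18) - 231 = ((-3 - 3*(-25/24)) - 18) - 231 = ((-3 + 25/8) - 18) - 231 = (⅛ - 18) - 231 = -143/8 - 231 = -1991/8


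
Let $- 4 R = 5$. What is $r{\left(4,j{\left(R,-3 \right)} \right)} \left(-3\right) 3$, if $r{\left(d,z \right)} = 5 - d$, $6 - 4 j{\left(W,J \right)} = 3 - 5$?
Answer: $-9$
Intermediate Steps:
$R = - \frac{5}{4}$ ($R = \left(- \frac{1}{4}\right) 5 = - \frac{5}{4} \approx -1.25$)
$j{\left(W,J \right)} = 2$ ($j{\left(W,J \right)} = \frac{3}{2} - \frac{3 - 5}{4} = \frac{3}{2} - - \frac{1}{2} = \frac{3}{2} + \frac{1}{2} = 2$)
$r{\left(4,j{\left(R,-3 \right)} \right)} \left(-3\right) 3 = \left(5 - 4\right) \left(-3\right) 3 = 1 \left(-3\right) 3 = \left(-3\right) 3 = -9$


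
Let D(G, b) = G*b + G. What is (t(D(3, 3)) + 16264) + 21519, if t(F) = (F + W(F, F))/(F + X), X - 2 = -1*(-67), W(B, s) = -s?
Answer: 37783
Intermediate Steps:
D(G, b) = G + G*b
X = 69 (X = 2 - 1*(-67) = 2 + 67 = 69)
t(F) = 0 (t(F) = (F - F)/(F + 69) = 0/(69 + F) = 0)
(t(D(3, 3)) + 16264) + 21519 = (0 + 16264) + 21519 = 16264 + 21519 = 37783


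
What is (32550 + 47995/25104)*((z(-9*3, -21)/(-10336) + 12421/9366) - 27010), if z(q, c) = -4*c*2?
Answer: -133539461244112264715/151890145344 ≈ -8.7918e+8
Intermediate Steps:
z(q, c) = -8*c
(32550 + 47995/25104)*((z(-9*3, -21)/(-10336) + 12421/9366) - 27010) = (32550 + 47995/25104)*((-8*(-21)/(-10336) + 12421/9366) - 27010) = (32550 + 47995*(1/25104))*((168*(-1/10336) + 12421*(1/9366)) - 27010) = (32550 + 47995/25104)*((-21/1292 + 12421/9366) - 27010) = 817183195*(7925623/6050436 - 27010)/25104 = (817183195/25104)*(-163414350737/6050436) = -133539461244112264715/151890145344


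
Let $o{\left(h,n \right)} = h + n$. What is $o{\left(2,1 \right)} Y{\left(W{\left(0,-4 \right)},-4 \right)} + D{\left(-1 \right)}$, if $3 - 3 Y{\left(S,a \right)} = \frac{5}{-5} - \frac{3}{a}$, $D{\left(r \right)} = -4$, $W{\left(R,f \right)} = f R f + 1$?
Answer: $- \frac{3}{4} \approx -0.75$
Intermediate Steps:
$W{\left(R,f \right)} = 1 + R f^{2}$ ($W{\left(R,f \right)} = R f f + 1 = R f^{2} + 1 = 1 + R f^{2}$)
$Y{\left(S,a \right)} = \frac{4}{3} + \frac{1}{a}$ ($Y{\left(S,a \right)} = 1 - \frac{\frac{5}{-5} - \frac{3}{a}}{3} = 1 - \frac{5 \left(- \frac{1}{5}\right) - \frac{3}{a}}{3} = 1 - \frac{-1 - \frac{3}{a}}{3} = 1 + \left(\frac{1}{3} + \frac{1}{a}\right) = \frac{4}{3} + \frac{1}{a}$)
$o{\left(2,1 \right)} Y{\left(W{\left(0,-4 \right)},-4 \right)} + D{\left(-1 \right)} = \left(2 + 1\right) \left(\frac{4}{3} + \frac{1}{-4}\right) - 4 = 3 \left(\frac{4}{3} - \frac{1}{4}\right) - 4 = 3 \cdot \frac{13}{12} - 4 = \frac{13}{4} - 4 = - \frac{3}{4}$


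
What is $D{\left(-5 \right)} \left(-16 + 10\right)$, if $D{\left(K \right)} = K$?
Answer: $30$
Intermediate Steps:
$D{\left(-5 \right)} \left(-16 + 10\right) = - 5 \left(-16 + 10\right) = \left(-5\right) \left(-6\right) = 30$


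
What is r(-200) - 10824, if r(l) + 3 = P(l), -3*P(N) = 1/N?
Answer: -6496199/600 ≈ -10827.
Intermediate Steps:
P(N) = -1/(3*N)
r(l) = -3 - 1/(3*l)
r(-200) - 10824 = (-3 - ⅓/(-200)) - 10824 = (-3 - ⅓*(-1/200)) - 10824 = (-3 + 1/600) - 10824 = -1799/600 - 10824 = -6496199/600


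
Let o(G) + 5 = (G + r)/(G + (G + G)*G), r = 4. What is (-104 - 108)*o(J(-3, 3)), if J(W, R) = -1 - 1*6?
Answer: 97096/91 ≈ 1067.0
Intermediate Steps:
J(W, R) = -7 (J(W, R) = -1 - 6 = -7)
o(G) = -5 + (4 + G)/(G + 2*G**2) (o(G) = -5 + (G + 4)/(G + (G + G)*G) = -5 + (4 + G)/(G + (2*G)*G) = -5 + (4 + G)/(G + 2*G**2))
(-104 - 108)*o(J(-3, 3)) = (-104 - 108)*(2*(2 - 5*(-7)**2 - 2*(-7))/(-7*(1 + 2*(-7)))) = -424*(-1)*(2 - 5*49 + 14)/(7*(1 - 14)) = -424*(-1)*(2 - 245 + 14)/(7*(-13)) = -424*(-1)*(-1)*(-229)/(7*13) = -212*(-458/91) = 97096/91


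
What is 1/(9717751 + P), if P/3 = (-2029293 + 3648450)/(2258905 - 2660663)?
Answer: 401758/3904179348787 ≈ 1.0290e-7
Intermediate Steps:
P = -4857471/401758 (P = 3*((-2029293 + 3648450)/(2258905 - 2660663)) = 3*(1619157/(-401758)) = 3*(1619157*(-1/401758)) = 3*(-1619157/401758) = -4857471/401758 ≈ -12.091)
1/(9717751 + P) = 1/(9717751 - 4857471/401758) = 1/(3904179348787/401758) = 401758/3904179348787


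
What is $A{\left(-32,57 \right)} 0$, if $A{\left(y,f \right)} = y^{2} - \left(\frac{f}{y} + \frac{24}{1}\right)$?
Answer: $0$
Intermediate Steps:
$A{\left(y,f \right)} = -24 + y^{2} - \frac{f}{y}$ ($A{\left(y,f \right)} = y^{2} - \left(\frac{f}{y} + 24 \cdot 1\right) = y^{2} - \left(\frac{f}{y} + 24\right) = y^{2} - \left(24 + \frac{f}{y}\right) = -24 + y^{2} - \frac{f}{y}$)
$A{\left(-32,57 \right)} 0 = \left(-24 + \left(-32\right)^{2} - \frac{57}{-32}\right) 0 = \left(-24 + 1024 - 57 \left(- \frac{1}{32}\right)\right) 0 = \left(-24 + 1024 + \frac{57}{32}\right) 0 = \frac{32057}{32} \cdot 0 = 0$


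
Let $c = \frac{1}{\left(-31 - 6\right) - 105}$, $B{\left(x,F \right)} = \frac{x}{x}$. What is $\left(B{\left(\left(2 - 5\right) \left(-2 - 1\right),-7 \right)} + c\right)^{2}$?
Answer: $\frac{19881}{20164} \approx 0.98596$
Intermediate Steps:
$B{\left(x,F \right)} = 1$
$c = - \frac{1}{142}$ ($c = \frac{1}{\left(-31 - 6\right) - 105} = \frac{1}{-37 - 105} = \frac{1}{-142} = - \frac{1}{142} \approx -0.0070423$)
$\left(B{\left(\left(2 - 5\right) \left(-2 - 1\right),-7 \right)} + c\right)^{2} = \left(1 - \frac{1}{142}\right)^{2} = \left(\frac{141}{142}\right)^{2} = \frac{19881}{20164}$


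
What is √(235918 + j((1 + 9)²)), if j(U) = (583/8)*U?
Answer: √972822/2 ≈ 493.16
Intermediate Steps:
j(U) = 583*U/8 (j(U) = (583*(⅛))*U = 583*U/8)
√(235918 + j((1 + 9)²)) = √(235918 + 583*(1 + 9)²/8) = √(235918 + (583/8)*10²) = √(235918 + (583/8)*100) = √(235918 + 14575/2) = √(486411/2) = √972822/2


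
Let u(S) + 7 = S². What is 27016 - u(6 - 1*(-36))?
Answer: 25259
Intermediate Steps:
u(S) = -7 + S²
27016 - u(6 - 1*(-36)) = 27016 - (-7 + (6 - 1*(-36))²) = 27016 - (-7 + (6 + 36)²) = 27016 - (-7 + 42²) = 27016 - (-7 + 1764) = 27016 - 1*1757 = 27016 - 1757 = 25259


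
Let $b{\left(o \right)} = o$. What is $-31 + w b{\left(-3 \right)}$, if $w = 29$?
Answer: $-118$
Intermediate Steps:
$-31 + w b{\left(-3 \right)} = -31 + 29 \left(-3\right) = -31 - 87 = -118$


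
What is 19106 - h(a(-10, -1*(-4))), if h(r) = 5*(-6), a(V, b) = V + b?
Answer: 19136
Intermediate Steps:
h(r) = -30
19106 - h(a(-10, -1*(-4))) = 19106 - 1*(-30) = 19106 + 30 = 19136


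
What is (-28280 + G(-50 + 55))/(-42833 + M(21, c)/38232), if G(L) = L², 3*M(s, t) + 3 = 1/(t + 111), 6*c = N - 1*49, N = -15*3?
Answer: 102983371920/156117033167 ≈ 0.65965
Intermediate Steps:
N = -45
c = -47/3 (c = (-45 - 1*49)/6 = (-45 - 49)/6 = (⅙)*(-94) = -47/3 ≈ -15.667)
M(s, t) = -1 + 1/(3*(111 + t)) (M(s, t) = -1 + 1/(3*(t + 111)) = -1 + 1/(3*(111 + t)))
(-28280 + G(-50 + 55))/(-42833 + M(21, c)/38232) = (-28280 + (-50 + 55)²)/(-42833 + ((-332/3 - 1*(-47/3))/(111 - 47/3))/38232) = (-28280 + 5²)/(-42833 + ((-332/3 + 47/3)/(286/3))*(1/38232)) = (-28280 + 25)/(-42833 + ((3/286)*(-95))*(1/38232)) = -28255/(-42833 - 285/286*1/38232) = -28255/(-42833 - 95/3644784) = -28255/(-156117033167/3644784) = -28255*(-3644784/156117033167) = 102983371920/156117033167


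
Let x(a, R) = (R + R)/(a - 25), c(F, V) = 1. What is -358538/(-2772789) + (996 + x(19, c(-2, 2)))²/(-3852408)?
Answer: -4102726707935/32045743577736 ≈ -0.12803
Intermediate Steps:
x(a, R) = 2*R/(-25 + a) (x(a, R) = (2*R)/(-25 + a) = 2*R/(-25 + a))
-358538/(-2772789) + (996 + x(19, c(-2, 2)))²/(-3852408) = -358538/(-2772789) + (996 + 2*1/(-25 + 19))²/(-3852408) = -358538*(-1/2772789) + (996 + 2*1/(-6))²*(-1/3852408) = 358538/2772789 + (996 + 2*1*(-⅙))²*(-1/3852408) = 358538/2772789 + (996 - ⅓)²*(-1/3852408) = 358538/2772789 + (2987/3)²*(-1/3852408) = 358538/2772789 + (8922169/9)*(-1/3852408) = 358538/2772789 - 8922169/34671672 = -4102726707935/32045743577736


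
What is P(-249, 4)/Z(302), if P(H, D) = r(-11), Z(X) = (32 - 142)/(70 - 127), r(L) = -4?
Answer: -114/55 ≈ -2.0727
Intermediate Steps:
Z(X) = 110/57 (Z(X) = -110/(-57) = -110*(-1/57) = 110/57)
P(H, D) = -4
P(-249, 4)/Z(302) = -4/110/57 = -4*57/110 = -114/55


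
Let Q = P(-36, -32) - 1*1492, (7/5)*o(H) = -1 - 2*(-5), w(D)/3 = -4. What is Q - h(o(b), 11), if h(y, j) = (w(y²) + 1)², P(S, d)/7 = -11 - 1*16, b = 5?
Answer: -1802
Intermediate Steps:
w(D) = -12 (w(D) = 3*(-4) = -12)
P(S, d) = -189 (P(S, d) = 7*(-11 - 1*16) = 7*(-11 - 16) = 7*(-27) = -189)
o(H) = 45/7 (o(H) = 5*(-1 - 2*(-5))/7 = 5*(-1 + 10)/7 = (5/7)*9 = 45/7)
h(y, j) = 121 (h(y, j) = (-12 + 1)² = (-11)² = 121)
Q = -1681 (Q = -189 - 1*1492 = -189 - 1492 = -1681)
Q - h(o(b), 11) = -1681 - 1*121 = -1681 - 121 = -1802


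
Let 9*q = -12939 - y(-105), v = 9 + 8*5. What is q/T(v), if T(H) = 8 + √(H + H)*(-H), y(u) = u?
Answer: 5704/117617 + 244559*√2/117617 ≈ 2.9890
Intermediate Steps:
v = 49 (v = 9 + 40 = 49)
q = -1426 (q = (-12939 - 1*(-105))/9 = (-12939 + 105)/9 = (⅑)*(-12834) = -1426)
T(H) = 8 - √2*H^(3/2) (T(H) = 8 + √(2*H)*(-H) = 8 + (√2*√H)*(-H) = 8 - √2*H^(3/2))
q/T(v) = -1426/(8 - √2*49^(3/2)) = -1426/(8 - 1*√2*343) = -1426/(8 - 343*√2)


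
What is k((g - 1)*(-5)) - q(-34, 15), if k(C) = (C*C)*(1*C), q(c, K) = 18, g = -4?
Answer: 15607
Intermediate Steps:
k(C) = C**3 (k(C) = C**2*C = C**3)
k((g - 1)*(-5)) - q(-34, 15) = ((-4 - 1)*(-5))**3 - 1*18 = (-5*(-5))**3 - 18 = 25**3 - 18 = 15625 - 18 = 15607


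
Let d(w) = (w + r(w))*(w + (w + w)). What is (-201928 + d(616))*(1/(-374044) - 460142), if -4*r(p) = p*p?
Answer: 7502947434351203442/93511 ≈ 8.0236e+13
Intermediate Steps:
r(p) = -p²/4 (r(p) = -p*p/4 = -p²/4)
d(w) = 3*w*(w - w²/4) (d(w) = (w - w²/4)*(w + (w + w)) = (w - w²/4)*(w + 2*w) = (w - w²/4)*(3*w) = 3*w*(w - w²/4))
(-201928 + d(616))*(1/(-374044) - 460142) = (-201928 + (¾)*616²*(4 - 1*616))*(1/(-374044) - 460142) = (-201928 + (¾)*379456*(4 - 616))*(-1/374044 - 460142) = (-201928 + (¾)*379456*(-612))*(-172113354249/374044) = (-201928 - 174170304)*(-172113354249/374044) = -174372232*(-172113354249/374044) = 7502947434351203442/93511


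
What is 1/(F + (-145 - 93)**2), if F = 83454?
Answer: 1/140098 ≈ 7.1379e-6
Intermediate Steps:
1/(F + (-145 - 93)**2) = 1/(83454 + (-145 - 93)**2) = 1/(83454 + (-238)**2) = 1/(83454 + 56644) = 1/140098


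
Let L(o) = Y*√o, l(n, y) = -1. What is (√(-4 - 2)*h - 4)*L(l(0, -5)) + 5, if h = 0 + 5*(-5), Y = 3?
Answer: 5 - 12*I + 75*√6 ≈ 188.71 - 12.0*I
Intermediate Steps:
h = -25 (h = 0 - 25 = -25)
L(o) = 3*√o
(√(-4 - 2)*h - 4)*L(l(0, -5)) + 5 = (√(-4 - 2)*(-25) - 4)*(3*√(-1)) + 5 = (√(-6)*(-25) - 4)*(3*I) + 5 = ((I*√6)*(-25) - 4)*(3*I) + 5 = (-25*I*√6 - 4)*(3*I) + 5 = (-4 - 25*I*√6)*(3*I) + 5 = 3*I*(-4 - 25*I*√6) + 5 = 5 + 3*I*(-4 - 25*I*√6)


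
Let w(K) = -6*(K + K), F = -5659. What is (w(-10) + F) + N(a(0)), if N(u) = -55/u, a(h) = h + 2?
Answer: -11133/2 ≈ -5566.5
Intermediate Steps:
a(h) = 2 + h
w(K) = -12*K
(w(-10) + F) + N(a(0)) = (-12*(-10) - 5659) - 55/(2 + 0) = (120 - 5659) - 55/2 = -5539 - 55*½ = -5539 - 55/2 = -11133/2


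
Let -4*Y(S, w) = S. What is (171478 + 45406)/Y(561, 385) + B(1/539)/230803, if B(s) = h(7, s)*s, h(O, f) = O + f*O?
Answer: -755467455714844/488529862359 ≈ -1546.4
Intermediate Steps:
Y(S, w) = -S/4
h(O, f) = O + O*f
B(s) = s*(7 + 7*s) (B(s) = (7*(1 + s))*s = (7 + 7*s)*s = s*(7 + 7*s))
(171478 + 45406)/Y(561, 385) + B(1/539)/230803 = (171478 + 45406)/((-1/4*561)) + (7*(1 + 1/539)/539)/230803 = 216884/(-561/4) + (7*(1/539)*(1 + 1/539))*(1/230803) = 216884*(-4/561) + (7*(1/539)*(540/539))*(1/230803) = -867536/561 + (540/41503)*(1/230803) = -867536/561 + 540/9579016909 = -755467455714844/488529862359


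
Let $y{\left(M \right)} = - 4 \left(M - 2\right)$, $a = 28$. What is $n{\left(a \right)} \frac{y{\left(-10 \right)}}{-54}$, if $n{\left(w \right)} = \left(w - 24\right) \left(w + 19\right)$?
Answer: $- \frac{1504}{9} \approx -167.11$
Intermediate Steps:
$y{\left(M \right)} = 8 - 4 M$ ($y{\left(M \right)} = - 4 \left(-2 + M\right) = 8 - 4 M$)
$n{\left(w \right)} = \left(-24 + w\right) \left(19 + w\right)$
$n{\left(a \right)} \frac{y{\left(-10 \right)}}{-54} = \left(-456 + 28^{2} - 140\right) \frac{8 - -40}{-54} = \left(-456 + 784 - 140\right) \left(8 + 40\right) \left(- \frac{1}{54}\right) = 188 \cdot 48 \left(- \frac{1}{54}\right) = 188 \left(- \frac{8}{9}\right) = - \frac{1504}{9}$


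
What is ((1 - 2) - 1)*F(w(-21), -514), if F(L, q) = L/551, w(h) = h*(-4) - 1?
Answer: -166/551 ≈ -0.30127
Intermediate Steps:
w(h) = -1 - 4*h (w(h) = -4*h - 1 = -1 - 4*h)
F(L, q) = L/551 (F(L, q) = L*(1/551) = L/551)
((1 - 2) - 1)*F(w(-21), -514) = ((1 - 2) - 1)*((-1 - 4*(-21))/551) = (-1 - 1)*((-1 + 84)/551) = -2*83/551 = -166/551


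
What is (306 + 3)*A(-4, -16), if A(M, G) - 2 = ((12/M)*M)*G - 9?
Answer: -61491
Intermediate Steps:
A(M, G) = -7 + 12*G (A(M, G) = 2 + (((12/M)*M)*G - 9) = 2 + (12*G - 9) = 2 + (-9 + 12*G) = -7 + 12*G)
(306 + 3)*A(-4, -16) = (306 + 3)*(-7 + 12*(-16)) = 309*(-7 - 192) = 309*(-199) = -61491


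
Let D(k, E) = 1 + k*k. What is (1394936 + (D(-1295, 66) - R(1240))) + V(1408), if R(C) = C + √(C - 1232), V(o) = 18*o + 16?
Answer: 3096082 - 2*√2 ≈ 3.0961e+6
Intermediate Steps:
V(o) = 16 + 18*o
R(C) = C + √(-1232 + C)
D(k, E) = 1 + k²
(1394936 + (D(-1295, 66) - R(1240))) + V(1408) = (1394936 + ((1 + (-1295)²) - (1240 + √(-1232 + 1240)))) + (16 + 18*1408) = (1394936 + ((1 + 1677025) - (1240 + √8))) + (16 + 25344) = (1394936 + (1677026 - (1240 + 2*√2))) + 25360 = (1394936 + (1677026 + (-1240 - 2*√2))) + 25360 = (1394936 + (1675786 - 2*√2)) + 25360 = (3070722 - 2*√2) + 25360 = 3096082 - 2*√2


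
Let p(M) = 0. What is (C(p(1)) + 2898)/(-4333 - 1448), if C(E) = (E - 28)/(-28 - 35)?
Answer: -26086/52029 ≈ -0.50137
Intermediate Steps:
C(E) = 4/9 - E/63 (C(E) = (-28 + E)/(-63) = (-28 + E)*(-1/63) = 4/9 - E/63)
(C(p(1)) + 2898)/(-4333 - 1448) = ((4/9 - 1/63*0) + 2898)/(-4333 - 1448) = ((4/9 + 0) + 2898)/(-5781) = (4/9 + 2898)*(-1/5781) = (26086/9)*(-1/5781) = -26086/52029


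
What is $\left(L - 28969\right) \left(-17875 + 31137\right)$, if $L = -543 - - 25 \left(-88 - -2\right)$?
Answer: $-419901444$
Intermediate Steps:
$L = -2693$ ($L = -543 - - 25 \left(-88 + 2\right) = -543 - \left(-25\right) \left(-86\right) = -543 - 2150 = -2693$)
$\left(L - 28969\right) \left(-17875 + 31137\right) = \left(-2693 - 28969\right) \left(-17875 + 31137\right) = \left(-31662\right) 13262 = -419901444$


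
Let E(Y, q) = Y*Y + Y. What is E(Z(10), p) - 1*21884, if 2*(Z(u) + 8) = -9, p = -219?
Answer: -86961/4 ≈ -21740.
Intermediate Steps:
Z(u) = -25/2 (Z(u) = -8 + (1/2)*(-9) = -8 - 9/2 = -25/2)
E(Y, q) = Y + Y**2 (E(Y, q) = Y**2 + Y = Y + Y**2)
E(Z(10), p) - 1*21884 = -25*(1 - 25/2)/2 - 1*21884 = -25/2*(-23/2) - 21884 = 575/4 - 21884 = -86961/4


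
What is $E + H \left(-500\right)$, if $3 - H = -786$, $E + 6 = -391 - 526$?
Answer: $-395423$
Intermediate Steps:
$E = -923$ ($E = -6 - 917 = -923$)
$H = 789$ ($H = 3 - -786 = 3 + 786 = 789$)
$E + H \left(-500\right) = -923 + 789 \left(-500\right) = -923 - 394500 = -395423$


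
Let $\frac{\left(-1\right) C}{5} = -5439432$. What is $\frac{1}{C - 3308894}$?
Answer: $\frac{1}{23888266} \approx 4.1862 \cdot 10^{-8}$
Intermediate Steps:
$C = 27197160$ ($C = \left(-5\right) \left(-5439432\right) = 27197160$)
$\frac{1}{C - 3308894} = \frac{1}{27197160 - 3308894} = \frac{1}{23888266}$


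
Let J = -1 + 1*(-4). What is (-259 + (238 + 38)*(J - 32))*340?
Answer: -3560140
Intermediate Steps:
J = -5 (J = -1 - 4 = -5)
(-259 + (238 + 38)*(J - 32))*340 = (-259 + (238 + 38)*(-5 - 32))*340 = (-259 + 276*(-37))*340 = (-259 - 10212)*340 = -10471*340 = -3560140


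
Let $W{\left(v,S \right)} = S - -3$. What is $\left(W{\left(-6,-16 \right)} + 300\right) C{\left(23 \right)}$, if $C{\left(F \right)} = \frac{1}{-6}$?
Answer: $- \frac{287}{6} \approx -47.833$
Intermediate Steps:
$W{\left(v,S \right)} = 3 + S$ ($W{\left(v,S \right)} = S + 3 = 3 + S$)
$C{\left(F \right)} = - \frac{1}{6}$
$\left(W{\left(-6,-16 \right)} + 300\right) C{\left(23 \right)} = \left(\left(3 - 16\right) + 300\right) \left(- \frac{1}{6}\right) = \left(-13 + 300\right) \left(- \frac{1}{6}\right) = 287 \left(- \frac{1}{6}\right) = - \frac{287}{6}$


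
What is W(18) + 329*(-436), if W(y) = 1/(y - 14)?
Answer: -573775/4 ≈ -1.4344e+5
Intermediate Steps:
W(y) = 1/(-14 + y)
W(18) + 329*(-436) = 1/(-14 + 18) + 329*(-436) = 1/4 - 143444 = ¼ - 143444 = -573775/4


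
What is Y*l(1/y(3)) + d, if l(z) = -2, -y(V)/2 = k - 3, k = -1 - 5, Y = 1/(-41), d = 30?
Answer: 1232/41 ≈ 30.049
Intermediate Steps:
Y = -1/41 ≈ -0.024390
k = -6
y(V) = 18 (y(V) = -2*(-6 - 3) = -2*(-9) = 18)
Y*l(1/y(3)) + d = -1/41*(-2) + 30 = 2/41 + 30 = 1232/41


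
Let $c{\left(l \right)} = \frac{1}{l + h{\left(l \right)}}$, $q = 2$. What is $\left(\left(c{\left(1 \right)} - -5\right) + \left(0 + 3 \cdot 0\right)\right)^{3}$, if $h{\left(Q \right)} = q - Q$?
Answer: $\frac{1331}{8} \approx 166.38$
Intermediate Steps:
$h{\left(Q \right)} = 2 - Q$
$c{\left(l \right)} = \frac{1}{2}$ ($c{\left(l \right)} = \frac{1}{l - \left(-2 + l\right)} = \frac{1}{2}$)
$\left(\left(c{\left(1 \right)} - -5\right) + \left(0 + 3 \cdot 0\right)\right)^{3} = \left(\left(\frac{1}{2} - -5\right) + \left(0 + 3 \cdot 0\right)\right)^{3} = \left(\left(\frac{1}{2} + 5\right) + \left(0 + 0\right)\right)^{3} = \left(\frac{11}{2} + 0\right)^{3} = \left(\frac{11}{2}\right)^{3} = \frac{1331}{8}$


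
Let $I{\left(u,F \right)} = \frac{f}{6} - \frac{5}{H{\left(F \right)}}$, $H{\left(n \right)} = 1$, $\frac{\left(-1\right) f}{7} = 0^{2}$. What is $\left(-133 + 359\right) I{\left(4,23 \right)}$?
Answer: $-1130$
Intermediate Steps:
$f = 0$ ($f = - 7 \cdot 0^{2} = \left(-7\right) 0 = 0$)
$I{\left(u,F \right)} = -5$ ($I{\left(u,F \right)} = \frac{0}{6} - \frac{5}{1} = 0 \cdot \frac{1}{6} - 5 = 0 - 5 = -5$)
$\left(-133 + 359\right) I{\left(4,23 \right)} = \left(-133 + 359\right) \left(-5\right) = 226 \left(-5\right) = -1130$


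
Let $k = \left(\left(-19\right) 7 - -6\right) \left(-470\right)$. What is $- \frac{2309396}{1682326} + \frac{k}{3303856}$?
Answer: $- \frac{1882373448009}{1389540712264} \approx -1.3547$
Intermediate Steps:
$k = 59690$ ($k = \left(-133 + \left(-7 + 13\right)\right) \left(-470\right) = \left(-133 + 6\right) \left(-470\right) = \left(-127\right) \left(-470\right) = 59690$)
$- \frac{2309396}{1682326} + \frac{k}{3303856} = - \frac{2309396}{1682326} + \frac{59690}{3303856} = \left(-2309396\right) \frac{1}{1682326} + 59690 \cdot \frac{1}{3303856} = - \frac{1154698}{841163} + \frac{29845}{1651928} = - \frac{1882373448009}{1389540712264}$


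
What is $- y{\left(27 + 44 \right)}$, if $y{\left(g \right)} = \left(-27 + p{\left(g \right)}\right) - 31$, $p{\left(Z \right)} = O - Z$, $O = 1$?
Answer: $128$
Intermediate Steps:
$p{\left(Z \right)} = 1 - Z$
$y{\left(g \right)} = -57 - g$ ($y{\left(g \right)} = \left(-27 - \left(-1 + g\right)\right) - 31 = \left(-26 - g\right) - 31 = -57 - g$)
$- y{\left(27 + 44 \right)} = - (-57 - \left(27 + 44\right)) = - (-57 - 71) = \left(-1\right) \left(-128\right) = 128$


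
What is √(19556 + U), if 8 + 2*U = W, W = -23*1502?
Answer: √2279 ≈ 47.739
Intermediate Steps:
W = -34546
U = -17277 (U = -4 + (½)*(-34546) = -4 - 17273 = -17277)
√(19556 + U) = √(19556 - 17277) = √2279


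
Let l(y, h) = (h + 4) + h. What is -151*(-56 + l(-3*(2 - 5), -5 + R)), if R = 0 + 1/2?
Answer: 9211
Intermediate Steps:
R = 1/2 (R = 0 + 1/2 = 1/2 ≈ 0.50000)
l(y, h) = 4 + 2*h (l(y, h) = (4 + h) + h = 4 + 2*h)
-151*(-56 + l(-3*(2 - 5), -5 + R)) = -151*(-56 + (4 + 2*(-5 + 1/2))) = -151*(-56 + (4 + 2*(-9/2))) = -151*(-56 + (4 - 9)) = -151*(-56 - 5) = -151*(-61) = 9211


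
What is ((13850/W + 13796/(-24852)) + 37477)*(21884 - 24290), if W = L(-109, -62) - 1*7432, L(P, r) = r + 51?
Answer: -463275472239124/5138151 ≈ -9.0164e+7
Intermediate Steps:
L(P, r) = 51 + r
W = -7443 (W = (51 - 62) - 1*7432 = -11 - 7432 = -7443)
((13850/W + 13796/(-24852)) + 37477)*(21884 - 24290) = ((13850/(-7443) + 13796/(-24852)) + 37477)*(21884 - 24290) = ((13850*(-1/7443) + 13796*(-1/24852)) + 37477)*(-2406) = ((-13850/7443 - 3449/6213) + 37477)*(-2406) = (-37240319/15414453 + 37477)*(-2406) = (577650214762/15414453)*(-2406) = -463275472239124/5138151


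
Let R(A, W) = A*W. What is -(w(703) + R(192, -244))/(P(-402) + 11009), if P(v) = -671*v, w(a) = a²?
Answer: -447361/280751 ≈ -1.5934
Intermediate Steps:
-(w(703) + R(192, -244))/(P(-402) + 11009) = -(703² + 192*(-244))/(-671*(-402) + 11009) = -(494209 - 46848)/(269742 + 11009) = -447361/280751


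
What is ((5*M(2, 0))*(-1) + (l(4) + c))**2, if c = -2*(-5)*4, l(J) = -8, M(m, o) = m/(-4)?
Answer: 4761/4 ≈ 1190.3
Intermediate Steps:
M(m, o) = -m/4 (M(m, o) = m*(-1/4) = -m/4)
c = 40 (c = 10*4 = 40)
((5*M(2, 0))*(-1) + (l(4) + c))**2 = ((5*(-1/4*2))*(-1) + (-8 + 40))**2 = ((5*(-1/2))*(-1) + 32)**2 = (-5/2*(-1) + 32)**2 = (5/2 + 32)**2 = (69/2)**2 = 4761/4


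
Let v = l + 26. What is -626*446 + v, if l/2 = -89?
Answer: -279348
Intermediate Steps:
l = -178 (l = 2*(-89) = -178)
v = -152 (v = -178 + 26 = -152)
-626*446 + v = -626*446 - 152 = -279196 - 152 = -279348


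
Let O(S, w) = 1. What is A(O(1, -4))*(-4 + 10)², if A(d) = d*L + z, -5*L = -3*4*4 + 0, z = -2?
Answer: 1368/5 ≈ 273.60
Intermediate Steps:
L = 48/5 (L = -(-3*4*4 + 0)/5 = -(-12*4 + 0)/5 = -(-48 + 0)/5 = -⅕*(-48) = 48/5 ≈ 9.6000)
A(d) = -2 + 48*d/5 (A(d) = d*(48/5) - 2 = 48*d/5 - 2 = -2 + 48*d/5)
A(O(1, -4))*(-4 + 10)² = (-2 + (48/5)*1)*(-4 + 10)² = (-2 + 48/5)*6² = (38/5)*36 = 1368/5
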